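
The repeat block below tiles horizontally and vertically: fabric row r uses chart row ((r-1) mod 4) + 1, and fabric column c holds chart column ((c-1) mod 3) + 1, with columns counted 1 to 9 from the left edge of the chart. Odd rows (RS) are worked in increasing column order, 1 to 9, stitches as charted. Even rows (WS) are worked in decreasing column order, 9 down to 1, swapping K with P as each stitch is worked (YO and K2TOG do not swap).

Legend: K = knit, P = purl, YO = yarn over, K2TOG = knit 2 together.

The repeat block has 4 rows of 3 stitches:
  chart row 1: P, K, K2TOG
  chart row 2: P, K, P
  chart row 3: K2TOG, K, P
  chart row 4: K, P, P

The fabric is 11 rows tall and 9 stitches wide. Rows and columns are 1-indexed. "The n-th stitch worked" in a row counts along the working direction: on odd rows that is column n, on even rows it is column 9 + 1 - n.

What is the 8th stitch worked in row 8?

== STITCH ==
K

Derivation:
Row 8 uses chart row ((8-1) mod 4)+1 = 4. Row 8 is even, so WS.
Chart row 4 tiled across columns 1-9: K P P K P P K P P
Wrong side: read the tiled row from column 9 down to 1 and exchange K with P (leave YO, K2TOG).
Row 8 as worked: K K P K K P K K P
Counting 8 along the worked row gives K.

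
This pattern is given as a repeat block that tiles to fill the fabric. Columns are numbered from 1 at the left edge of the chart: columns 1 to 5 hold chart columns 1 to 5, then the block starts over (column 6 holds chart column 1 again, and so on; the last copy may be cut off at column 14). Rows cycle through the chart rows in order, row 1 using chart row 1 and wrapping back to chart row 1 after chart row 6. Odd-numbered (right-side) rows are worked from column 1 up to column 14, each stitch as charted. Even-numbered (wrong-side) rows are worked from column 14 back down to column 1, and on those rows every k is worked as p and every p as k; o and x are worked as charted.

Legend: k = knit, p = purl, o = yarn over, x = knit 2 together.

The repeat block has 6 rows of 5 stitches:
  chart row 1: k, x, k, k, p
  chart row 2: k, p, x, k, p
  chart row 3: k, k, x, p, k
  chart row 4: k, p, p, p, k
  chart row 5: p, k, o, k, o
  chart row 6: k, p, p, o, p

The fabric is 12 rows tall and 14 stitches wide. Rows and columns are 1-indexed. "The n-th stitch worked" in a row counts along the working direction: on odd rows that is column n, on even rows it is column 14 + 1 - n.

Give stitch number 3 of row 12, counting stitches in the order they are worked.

Row 12: (12-1) mod 6 = 5, so use chart row 6. Even row -> WS.
Chart row 6 tiled across columns 1-14: k p p o p k p p o p k p p o
WS row: flip the tiled sequence (start at column 14) and apply k<->p; o and x stay.
Row 12 as worked: o k k p k o k k p k o k k p
Counting 3 along the worked row gives k.

Result:
k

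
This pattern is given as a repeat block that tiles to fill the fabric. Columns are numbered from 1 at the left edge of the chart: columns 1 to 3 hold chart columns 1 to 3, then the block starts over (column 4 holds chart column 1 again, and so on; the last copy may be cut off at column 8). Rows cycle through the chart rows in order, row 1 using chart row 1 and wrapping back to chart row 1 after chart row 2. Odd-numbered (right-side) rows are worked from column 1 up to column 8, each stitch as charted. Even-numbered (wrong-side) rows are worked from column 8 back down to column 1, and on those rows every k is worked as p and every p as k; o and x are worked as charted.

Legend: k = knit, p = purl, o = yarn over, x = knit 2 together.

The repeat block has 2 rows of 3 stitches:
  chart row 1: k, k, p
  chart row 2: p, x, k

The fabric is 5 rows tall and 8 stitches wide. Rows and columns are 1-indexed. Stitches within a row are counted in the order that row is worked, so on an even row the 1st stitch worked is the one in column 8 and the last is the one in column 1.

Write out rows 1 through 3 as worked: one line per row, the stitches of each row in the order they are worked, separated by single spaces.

Rows as worked:
k k p k k p k k
x k p x k p x k
k k p k k p k k

Derivation:
Row 1: chart row 1, RS - tile across columns 1-8 and work as-is.
Row 2: chart row 2, WS - tiled (columns 1-8): p x k p x k p x; work from column 8 back to 1 with k<->p swapped.
Row 3: chart row 1, RS - tile across columns 1-8 and work as-is.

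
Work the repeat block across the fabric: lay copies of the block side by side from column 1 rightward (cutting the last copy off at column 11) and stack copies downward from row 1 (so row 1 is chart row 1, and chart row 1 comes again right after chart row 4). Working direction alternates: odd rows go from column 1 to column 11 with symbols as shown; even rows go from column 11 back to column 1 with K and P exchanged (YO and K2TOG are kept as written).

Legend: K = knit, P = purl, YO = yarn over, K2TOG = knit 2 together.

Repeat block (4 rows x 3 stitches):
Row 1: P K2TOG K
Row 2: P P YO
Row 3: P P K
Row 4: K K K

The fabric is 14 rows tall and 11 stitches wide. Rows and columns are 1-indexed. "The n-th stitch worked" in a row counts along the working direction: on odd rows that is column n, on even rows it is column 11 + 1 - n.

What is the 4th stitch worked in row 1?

Stitch:
P

Derivation:
Row 1 uses chart row ((1-1) mod 4)+1 = 1. Row 1 is odd, so RS.
Chart row 1 tiled across columns 1-11: P K2TOG K P K2TOG K P K2TOG K P K2TOG
Right side: take the tiled row as-is (worked left to right from column 1).
Counting 4 along the worked row gives P.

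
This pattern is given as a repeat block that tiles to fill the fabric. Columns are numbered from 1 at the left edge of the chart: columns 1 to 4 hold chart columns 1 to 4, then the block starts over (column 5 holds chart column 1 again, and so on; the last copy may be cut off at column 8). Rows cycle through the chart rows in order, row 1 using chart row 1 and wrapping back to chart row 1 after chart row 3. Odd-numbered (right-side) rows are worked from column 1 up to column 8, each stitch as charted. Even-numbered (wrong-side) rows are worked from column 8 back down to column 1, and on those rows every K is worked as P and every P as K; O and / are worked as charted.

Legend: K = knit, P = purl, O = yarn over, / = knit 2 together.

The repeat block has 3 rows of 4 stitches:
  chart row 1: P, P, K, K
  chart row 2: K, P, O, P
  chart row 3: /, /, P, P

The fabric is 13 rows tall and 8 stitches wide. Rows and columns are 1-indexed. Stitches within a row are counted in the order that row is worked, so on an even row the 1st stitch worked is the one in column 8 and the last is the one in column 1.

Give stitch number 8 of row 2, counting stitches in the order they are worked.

Stitch:
P

Derivation:
For row 2: chart row = ((2-1) mod 3) + 1 = 2; this is a WS (even) row.
Chart row 2 tiled across columns 1-8: K P O P K P O P
Wrong side: read the tiled row from column 8 down to 1 and exchange K with P (leave O, /).
Row 2 as worked: K O K P K O K P
Stitch 8 in working order -> P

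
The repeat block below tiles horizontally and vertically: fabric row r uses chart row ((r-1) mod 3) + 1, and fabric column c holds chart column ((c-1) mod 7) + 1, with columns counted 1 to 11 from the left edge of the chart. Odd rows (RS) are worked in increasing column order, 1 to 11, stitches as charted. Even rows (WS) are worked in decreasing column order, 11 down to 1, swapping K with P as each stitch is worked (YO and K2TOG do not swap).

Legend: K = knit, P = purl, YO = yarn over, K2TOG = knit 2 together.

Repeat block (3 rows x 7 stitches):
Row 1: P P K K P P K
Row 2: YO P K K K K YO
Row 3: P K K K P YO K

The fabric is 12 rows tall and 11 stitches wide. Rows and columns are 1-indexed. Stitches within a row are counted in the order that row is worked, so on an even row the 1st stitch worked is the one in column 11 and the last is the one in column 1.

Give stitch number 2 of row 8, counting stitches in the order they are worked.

Result:
P

Derivation:
Row 8 uses chart row ((8-1) mod 3)+1 = 2. Row 8 is even, so WS.
Chart row 2 tiled across columns 1-11: YO P K K K K YO YO P K K
WS row: flip the tiled sequence (start at column 11) and apply K<->P; YO and K2TOG stay.
Row 8 as worked: P P K YO YO P P P P K YO
Counting 2 along the worked row gives P.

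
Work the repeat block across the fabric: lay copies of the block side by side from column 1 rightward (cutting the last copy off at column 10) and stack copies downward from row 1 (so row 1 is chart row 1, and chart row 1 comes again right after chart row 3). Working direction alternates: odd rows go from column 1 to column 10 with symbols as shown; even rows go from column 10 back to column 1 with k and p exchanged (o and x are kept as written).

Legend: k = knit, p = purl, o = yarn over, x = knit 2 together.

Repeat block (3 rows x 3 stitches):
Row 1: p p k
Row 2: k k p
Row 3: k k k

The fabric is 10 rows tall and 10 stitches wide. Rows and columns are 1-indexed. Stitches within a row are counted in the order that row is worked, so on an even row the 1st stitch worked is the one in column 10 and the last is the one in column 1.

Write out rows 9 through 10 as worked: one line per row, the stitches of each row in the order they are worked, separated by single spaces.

Result:
k k k k k k k k k k
k p k k p k k p k k

Derivation:
Row 9: chart row 3, RS - tile across columns 1-10 and work as-is.
Row 10: chart row 1, WS - tiled (columns 1-10): p p k p p k p p k p; work from column 10 back to 1 with k<->p swapped.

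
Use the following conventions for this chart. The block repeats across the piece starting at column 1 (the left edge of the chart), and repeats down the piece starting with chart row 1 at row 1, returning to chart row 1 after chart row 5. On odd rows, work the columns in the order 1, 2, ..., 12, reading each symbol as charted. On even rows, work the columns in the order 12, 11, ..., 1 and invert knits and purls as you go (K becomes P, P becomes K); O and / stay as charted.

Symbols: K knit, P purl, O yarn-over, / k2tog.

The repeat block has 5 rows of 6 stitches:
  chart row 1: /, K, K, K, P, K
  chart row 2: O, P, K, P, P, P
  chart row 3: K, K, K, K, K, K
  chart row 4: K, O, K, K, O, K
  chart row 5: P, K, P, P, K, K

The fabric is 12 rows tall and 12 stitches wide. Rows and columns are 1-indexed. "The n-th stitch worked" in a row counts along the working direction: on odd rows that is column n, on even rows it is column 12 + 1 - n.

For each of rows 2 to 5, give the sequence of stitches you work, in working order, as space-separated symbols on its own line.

== ROWS AS WORKED ==
K K K P K O K K K P K O
K K K K K K K K K K K K
P O P P O P P O P P O P
P K P P K K P K P P K K

Derivation:
Row 2: chart row 2, WS - tiled (columns 1-12): O P K P P P O P K P P P; work from column 12 back to 1 with K<->P swapped.
Row 3: chart row 3, RS - tile across columns 1-12 and work as-is.
Row 4: chart row 4, WS - tiled (columns 1-12): K O K K O K K O K K O K; work from column 12 back to 1 with K<->P swapped.
Row 5: chart row 5, RS - tile across columns 1-12 and work as-is.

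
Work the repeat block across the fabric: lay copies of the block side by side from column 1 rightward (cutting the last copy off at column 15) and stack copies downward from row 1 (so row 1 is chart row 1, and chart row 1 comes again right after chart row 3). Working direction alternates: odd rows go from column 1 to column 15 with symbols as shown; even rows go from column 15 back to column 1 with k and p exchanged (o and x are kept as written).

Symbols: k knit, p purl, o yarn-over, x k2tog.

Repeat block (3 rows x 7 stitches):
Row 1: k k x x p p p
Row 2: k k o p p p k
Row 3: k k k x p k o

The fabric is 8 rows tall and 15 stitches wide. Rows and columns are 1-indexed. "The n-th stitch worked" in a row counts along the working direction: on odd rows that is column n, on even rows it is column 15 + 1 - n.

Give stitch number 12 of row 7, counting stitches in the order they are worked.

Stitch:
p

Derivation:
For row 7: chart row = ((7-1) mod 3) + 1 = 1; this is a RS (odd) row.
Chart row 1 tiled across columns 1-15: k k x x p p p k k x x p p p k
RS: work column 1 to column 15, symbols as charted — the tiled row is the row as worked.
The 12th stitch worked is p.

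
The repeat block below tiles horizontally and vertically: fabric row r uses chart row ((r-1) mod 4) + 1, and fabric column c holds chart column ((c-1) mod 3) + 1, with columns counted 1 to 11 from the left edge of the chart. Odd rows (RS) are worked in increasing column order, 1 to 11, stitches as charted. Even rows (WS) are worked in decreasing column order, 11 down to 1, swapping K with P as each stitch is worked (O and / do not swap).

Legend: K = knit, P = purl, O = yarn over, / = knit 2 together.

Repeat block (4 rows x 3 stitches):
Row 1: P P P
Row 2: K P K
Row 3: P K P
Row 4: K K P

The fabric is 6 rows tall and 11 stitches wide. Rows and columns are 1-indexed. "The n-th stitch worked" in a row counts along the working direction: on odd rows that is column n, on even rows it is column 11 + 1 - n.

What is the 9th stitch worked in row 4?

Row 4 uses chart row ((4-1) mod 4)+1 = 4. Row 4 is even, so WS.
Chart row 4 tiled across columns 1-11: K K P K K P K K P K K
Wrong side: read the tiled row from column 11 down to 1 and exchange K with P (leave O, /).
Row 4 as worked: P P K P P K P P K P P
The 9th stitch worked is K.

== STITCH ==
K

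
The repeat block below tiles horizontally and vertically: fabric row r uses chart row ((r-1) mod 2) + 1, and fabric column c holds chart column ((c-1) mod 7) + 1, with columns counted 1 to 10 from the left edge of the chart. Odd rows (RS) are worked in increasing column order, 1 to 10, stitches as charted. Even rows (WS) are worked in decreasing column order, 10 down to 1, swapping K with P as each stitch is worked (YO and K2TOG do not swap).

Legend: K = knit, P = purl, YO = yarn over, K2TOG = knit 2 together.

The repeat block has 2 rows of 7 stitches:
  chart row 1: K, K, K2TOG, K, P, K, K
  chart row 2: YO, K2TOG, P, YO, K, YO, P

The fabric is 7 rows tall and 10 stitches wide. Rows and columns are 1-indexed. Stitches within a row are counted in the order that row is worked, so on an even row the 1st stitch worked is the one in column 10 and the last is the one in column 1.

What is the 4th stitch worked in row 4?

Row 4: (4-1) mod 2 = 1, so use chart row 2. Even row -> WS.
Chart row 2 tiled across columns 1-10: YO K2TOG P YO K YO P YO K2TOG P
WS: work from column 10 back to column 1 (reverse the tiled row), swapping K<->P (YO and K2TOG unchanged).
Row 4 as worked: K K2TOG YO K YO P YO K K2TOG YO
Counting 4 along the worked row gives K.

== STITCH ==
K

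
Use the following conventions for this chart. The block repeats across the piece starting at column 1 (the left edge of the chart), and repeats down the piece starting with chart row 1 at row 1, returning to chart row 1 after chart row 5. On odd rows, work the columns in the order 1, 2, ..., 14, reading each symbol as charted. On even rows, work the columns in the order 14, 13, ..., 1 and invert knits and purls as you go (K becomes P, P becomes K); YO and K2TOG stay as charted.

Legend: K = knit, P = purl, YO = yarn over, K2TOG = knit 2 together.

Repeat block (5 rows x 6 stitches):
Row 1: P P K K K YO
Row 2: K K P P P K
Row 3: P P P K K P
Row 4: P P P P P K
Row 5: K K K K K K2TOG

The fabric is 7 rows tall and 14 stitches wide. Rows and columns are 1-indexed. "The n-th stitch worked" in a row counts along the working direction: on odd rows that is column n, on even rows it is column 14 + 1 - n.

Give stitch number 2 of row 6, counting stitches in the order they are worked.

== STITCH ==
K

Derivation:
Row 6: (6-1) mod 5 = 0, so use chart row 1. Even row -> WS.
Chart row 1 tiled across columns 1-14: P P K K K YO P P K K K YO P P
Wrong side: read the tiled row from column 14 down to 1 and exchange K with P (leave YO, K2TOG).
Row 6 as worked: K K YO P P P K K YO P P P K K
Stitch 2 in working order -> K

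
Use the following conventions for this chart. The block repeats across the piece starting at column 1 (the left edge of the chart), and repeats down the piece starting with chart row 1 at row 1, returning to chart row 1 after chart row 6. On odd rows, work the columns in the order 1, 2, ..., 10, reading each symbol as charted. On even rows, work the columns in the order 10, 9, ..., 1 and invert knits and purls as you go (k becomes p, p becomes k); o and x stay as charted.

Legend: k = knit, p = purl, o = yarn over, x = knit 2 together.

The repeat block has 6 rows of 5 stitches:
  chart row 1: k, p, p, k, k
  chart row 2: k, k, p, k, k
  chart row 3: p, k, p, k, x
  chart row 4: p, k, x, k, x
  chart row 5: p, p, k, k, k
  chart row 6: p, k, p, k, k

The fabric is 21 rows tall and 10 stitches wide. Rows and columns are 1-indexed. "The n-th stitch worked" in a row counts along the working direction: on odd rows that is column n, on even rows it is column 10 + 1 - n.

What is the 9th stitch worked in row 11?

== STITCH ==
k

Derivation:
Row 11 uses chart row ((11-1) mod 6)+1 = 5. Row 11 is odd, so RS.
Chart row 5 tiled across columns 1-10: p p k k k p p k k k
RS: work column 1 to column 10, symbols as charted — the tiled row is the row as worked.
The 9th stitch worked is k.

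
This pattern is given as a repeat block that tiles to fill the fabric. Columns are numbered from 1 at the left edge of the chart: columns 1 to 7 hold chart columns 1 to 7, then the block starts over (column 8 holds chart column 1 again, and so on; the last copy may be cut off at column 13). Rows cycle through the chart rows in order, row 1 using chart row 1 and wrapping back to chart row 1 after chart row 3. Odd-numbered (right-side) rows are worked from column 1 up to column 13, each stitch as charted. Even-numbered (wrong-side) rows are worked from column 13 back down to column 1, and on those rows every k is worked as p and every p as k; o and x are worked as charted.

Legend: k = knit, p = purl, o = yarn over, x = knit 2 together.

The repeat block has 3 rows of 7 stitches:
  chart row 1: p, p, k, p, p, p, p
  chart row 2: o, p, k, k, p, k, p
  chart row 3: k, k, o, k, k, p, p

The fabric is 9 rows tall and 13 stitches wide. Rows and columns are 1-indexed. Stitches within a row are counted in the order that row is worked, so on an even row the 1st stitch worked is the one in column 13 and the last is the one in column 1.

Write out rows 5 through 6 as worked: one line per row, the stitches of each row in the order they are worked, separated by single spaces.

Row 5: chart row 2, RS - tile across columns 1-13 and work as-is.
Row 6: chart row 3, WS - tiled (columns 1-13): k k o k k p p k k o k k p; work from column 13 back to 1 with k<->p swapped.

== ROWS AS WORKED ==
o p k k p k p o p k k p k
k p p o p p k k p p o p p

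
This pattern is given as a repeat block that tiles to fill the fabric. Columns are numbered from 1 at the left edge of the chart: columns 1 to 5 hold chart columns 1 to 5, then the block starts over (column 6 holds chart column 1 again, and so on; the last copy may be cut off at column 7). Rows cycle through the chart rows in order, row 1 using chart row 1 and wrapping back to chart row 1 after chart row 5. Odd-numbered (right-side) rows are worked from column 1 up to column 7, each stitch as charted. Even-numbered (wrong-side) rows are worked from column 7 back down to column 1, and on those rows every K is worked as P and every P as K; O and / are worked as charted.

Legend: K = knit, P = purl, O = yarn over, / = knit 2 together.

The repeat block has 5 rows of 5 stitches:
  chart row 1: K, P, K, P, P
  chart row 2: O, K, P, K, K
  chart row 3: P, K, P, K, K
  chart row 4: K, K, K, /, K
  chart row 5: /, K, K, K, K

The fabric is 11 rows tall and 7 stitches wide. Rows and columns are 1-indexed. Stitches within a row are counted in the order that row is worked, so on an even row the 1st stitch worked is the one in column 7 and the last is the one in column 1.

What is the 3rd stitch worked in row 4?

Result:
P

Derivation:
Row 4 uses chart row ((4-1) mod 5)+1 = 4. Row 4 is even, so WS.
Chart row 4 tiled across columns 1-7: K K K / K K K
Wrong side: read the tiled row from column 7 down to 1 and exchange K with P (leave O, /).
Row 4 as worked: P P P / P P P
Counting 3 along the worked row gives P.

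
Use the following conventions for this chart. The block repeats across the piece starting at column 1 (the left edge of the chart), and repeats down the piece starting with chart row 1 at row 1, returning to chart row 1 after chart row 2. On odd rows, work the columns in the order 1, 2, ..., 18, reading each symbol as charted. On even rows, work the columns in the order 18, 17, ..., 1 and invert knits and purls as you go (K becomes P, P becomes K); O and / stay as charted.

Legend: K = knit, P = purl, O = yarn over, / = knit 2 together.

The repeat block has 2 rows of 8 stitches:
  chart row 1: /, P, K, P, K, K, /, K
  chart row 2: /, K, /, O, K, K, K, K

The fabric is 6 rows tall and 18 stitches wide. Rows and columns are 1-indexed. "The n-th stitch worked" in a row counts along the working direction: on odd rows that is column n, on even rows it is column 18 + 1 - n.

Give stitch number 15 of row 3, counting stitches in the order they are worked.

Row 3: (3-1) mod 2 = 0, so use chart row 1. Odd row -> RS.
Chart row 1 tiled across columns 1-18: / P K P K K / K / P K P K K / K / P
Right side: take the tiled row as-is (worked left to right from column 1).
The 15th stitch worked is /.

== STITCH ==
/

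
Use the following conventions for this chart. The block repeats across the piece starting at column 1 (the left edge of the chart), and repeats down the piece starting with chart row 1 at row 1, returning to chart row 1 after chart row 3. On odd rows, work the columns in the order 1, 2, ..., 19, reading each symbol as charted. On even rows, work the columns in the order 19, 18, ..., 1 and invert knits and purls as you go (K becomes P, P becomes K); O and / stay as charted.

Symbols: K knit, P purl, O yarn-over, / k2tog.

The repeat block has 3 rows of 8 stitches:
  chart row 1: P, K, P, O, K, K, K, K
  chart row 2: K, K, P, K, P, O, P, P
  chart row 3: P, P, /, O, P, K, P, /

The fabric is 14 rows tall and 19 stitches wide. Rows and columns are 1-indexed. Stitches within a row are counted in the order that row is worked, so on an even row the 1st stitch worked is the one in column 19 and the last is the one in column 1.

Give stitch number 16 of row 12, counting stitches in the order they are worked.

Result:
O

Derivation:
Row 12: (12-1) mod 3 = 2, so use chart row 3. Even row -> WS.
Chart row 3 tiled across columns 1-19: P P / O P K P / P P / O P K P / P P /
Wrong side: read the tiled row from column 19 down to 1 and exchange K with P (leave O, /).
Row 12 as worked: / K K / K P K O / K K / K P K O / K K
Counting 16 along the worked row gives O.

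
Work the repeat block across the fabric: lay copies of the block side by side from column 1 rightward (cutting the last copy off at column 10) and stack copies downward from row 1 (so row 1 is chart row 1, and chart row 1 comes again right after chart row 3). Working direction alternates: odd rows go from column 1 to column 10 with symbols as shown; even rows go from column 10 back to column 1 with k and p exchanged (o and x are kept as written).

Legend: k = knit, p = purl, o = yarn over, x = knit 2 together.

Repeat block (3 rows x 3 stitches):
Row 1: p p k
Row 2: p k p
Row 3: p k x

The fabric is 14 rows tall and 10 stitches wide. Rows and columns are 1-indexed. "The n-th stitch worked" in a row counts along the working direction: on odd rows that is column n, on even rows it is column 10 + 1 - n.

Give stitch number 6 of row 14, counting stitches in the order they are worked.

For row 14: chart row = ((14-1) mod 3) + 1 = 2; this is a WS (even) row.
Chart row 2 tiled across columns 1-10: p k p p k p p k p p
WS row: flip the tiled sequence (start at column 10) and apply k<->p; o and x stay.
Row 14 as worked: k k p k k p k k p k
Stitch 6 in working order -> p

Stitch:
p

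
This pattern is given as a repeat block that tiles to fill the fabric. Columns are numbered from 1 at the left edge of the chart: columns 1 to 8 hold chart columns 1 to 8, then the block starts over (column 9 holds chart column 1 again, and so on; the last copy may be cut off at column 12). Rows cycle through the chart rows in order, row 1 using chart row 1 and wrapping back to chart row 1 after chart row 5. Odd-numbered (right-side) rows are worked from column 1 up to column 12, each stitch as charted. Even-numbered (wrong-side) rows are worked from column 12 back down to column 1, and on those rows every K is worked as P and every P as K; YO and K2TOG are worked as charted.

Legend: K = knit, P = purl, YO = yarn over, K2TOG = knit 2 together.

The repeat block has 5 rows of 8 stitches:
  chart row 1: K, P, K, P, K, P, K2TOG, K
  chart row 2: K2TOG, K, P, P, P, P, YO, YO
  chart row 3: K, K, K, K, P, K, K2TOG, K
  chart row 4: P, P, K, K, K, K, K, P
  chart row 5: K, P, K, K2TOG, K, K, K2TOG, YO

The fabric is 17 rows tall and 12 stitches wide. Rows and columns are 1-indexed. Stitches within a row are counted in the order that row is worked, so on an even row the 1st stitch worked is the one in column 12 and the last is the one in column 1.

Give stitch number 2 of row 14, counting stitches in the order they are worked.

Row 14 uses chart row ((14-1) mod 5)+1 = 4. Row 14 is even, so WS.
Chart row 4 tiled across columns 1-12: P P K K K K K P P P K K
WS row: flip the tiled sequence (start at column 12) and apply K<->P; YO and K2TOG stay.
Row 14 as worked: P P K K K P P P P P K K
Stitch 2 in working order -> P

Result:
P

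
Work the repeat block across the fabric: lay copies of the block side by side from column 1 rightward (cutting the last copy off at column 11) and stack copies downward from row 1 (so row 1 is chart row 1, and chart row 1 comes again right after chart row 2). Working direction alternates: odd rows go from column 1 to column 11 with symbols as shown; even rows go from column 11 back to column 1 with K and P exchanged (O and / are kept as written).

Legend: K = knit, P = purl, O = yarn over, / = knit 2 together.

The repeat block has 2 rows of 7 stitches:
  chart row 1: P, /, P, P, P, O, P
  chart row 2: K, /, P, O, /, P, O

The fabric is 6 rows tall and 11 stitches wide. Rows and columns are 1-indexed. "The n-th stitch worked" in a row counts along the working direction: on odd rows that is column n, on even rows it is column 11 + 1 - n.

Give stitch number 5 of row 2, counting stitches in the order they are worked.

== STITCH ==
O

Derivation:
Row 2 uses chart row ((2-1) mod 2)+1 = 2. Row 2 is even, so WS.
Chart row 2 tiled across columns 1-11: K / P O / P O K / P O
Wrong side: read the tiled row from column 11 down to 1 and exchange K with P (leave O, /).
Row 2 as worked: O K / P O K / O K / P
Counting 5 along the worked row gives O.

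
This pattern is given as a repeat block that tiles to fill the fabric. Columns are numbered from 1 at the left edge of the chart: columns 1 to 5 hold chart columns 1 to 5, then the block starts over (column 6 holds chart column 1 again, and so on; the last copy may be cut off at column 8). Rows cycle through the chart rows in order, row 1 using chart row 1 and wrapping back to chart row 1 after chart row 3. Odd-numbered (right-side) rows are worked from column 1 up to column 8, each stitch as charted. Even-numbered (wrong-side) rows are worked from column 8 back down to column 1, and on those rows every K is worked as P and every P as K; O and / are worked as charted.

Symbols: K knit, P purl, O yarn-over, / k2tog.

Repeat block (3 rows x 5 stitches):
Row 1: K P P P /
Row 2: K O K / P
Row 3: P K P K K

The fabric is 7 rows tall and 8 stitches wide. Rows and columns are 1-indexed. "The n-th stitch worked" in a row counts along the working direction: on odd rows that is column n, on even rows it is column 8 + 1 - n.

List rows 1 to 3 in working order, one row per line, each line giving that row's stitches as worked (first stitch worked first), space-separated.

Result:
K P P P / K P P
P O P K / P O P
P K P K K P K P

Derivation:
Row 1: chart row 1, RS - tile across columns 1-8 and work as-is.
Row 2: chart row 2, WS - tiled (columns 1-8): K O K / P K O K; work from column 8 back to 1 with K<->P swapped.
Row 3: chart row 3, RS - tile across columns 1-8 and work as-is.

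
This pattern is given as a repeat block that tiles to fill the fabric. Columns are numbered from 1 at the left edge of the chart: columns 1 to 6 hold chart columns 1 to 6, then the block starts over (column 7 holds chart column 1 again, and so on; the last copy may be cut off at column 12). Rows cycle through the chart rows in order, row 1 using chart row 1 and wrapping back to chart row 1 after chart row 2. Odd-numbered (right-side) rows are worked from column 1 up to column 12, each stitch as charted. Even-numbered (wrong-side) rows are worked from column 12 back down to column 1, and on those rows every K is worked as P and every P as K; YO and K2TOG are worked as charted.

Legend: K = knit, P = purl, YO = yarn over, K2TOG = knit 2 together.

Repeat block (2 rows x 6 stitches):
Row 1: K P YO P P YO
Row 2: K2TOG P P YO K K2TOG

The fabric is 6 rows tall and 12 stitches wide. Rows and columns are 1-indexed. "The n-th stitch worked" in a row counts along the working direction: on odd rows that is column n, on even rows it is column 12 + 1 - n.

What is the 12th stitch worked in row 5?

Row 5 uses chart row ((5-1) mod 2)+1 = 1. Row 5 is odd, so RS.
Chart row 1 tiled across columns 1-12: K P YO P P YO K P YO P P YO
RS row: no reversal, no swap; stitch n worked = column n.
Counting 12 along the worked row gives YO.

Stitch:
YO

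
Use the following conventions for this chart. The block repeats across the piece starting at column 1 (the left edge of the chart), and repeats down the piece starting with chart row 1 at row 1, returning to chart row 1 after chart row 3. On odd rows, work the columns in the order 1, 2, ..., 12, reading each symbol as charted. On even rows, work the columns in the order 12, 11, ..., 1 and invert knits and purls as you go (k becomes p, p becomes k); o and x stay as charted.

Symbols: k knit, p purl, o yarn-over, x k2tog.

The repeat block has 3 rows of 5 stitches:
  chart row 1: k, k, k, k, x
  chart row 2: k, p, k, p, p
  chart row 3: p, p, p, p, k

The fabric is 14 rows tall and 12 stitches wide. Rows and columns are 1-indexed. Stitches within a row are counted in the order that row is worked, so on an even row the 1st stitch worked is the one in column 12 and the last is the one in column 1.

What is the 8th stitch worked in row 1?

Stitch:
k

Derivation:
Row 1 uses chart row ((1-1) mod 3)+1 = 1. Row 1 is odd, so RS.
Chart row 1 tiled across columns 1-12: k k k k x k k k k x k k
Right side: take the tiled row as-is (worked left to right from column 1).
The 8th stitch worked is k.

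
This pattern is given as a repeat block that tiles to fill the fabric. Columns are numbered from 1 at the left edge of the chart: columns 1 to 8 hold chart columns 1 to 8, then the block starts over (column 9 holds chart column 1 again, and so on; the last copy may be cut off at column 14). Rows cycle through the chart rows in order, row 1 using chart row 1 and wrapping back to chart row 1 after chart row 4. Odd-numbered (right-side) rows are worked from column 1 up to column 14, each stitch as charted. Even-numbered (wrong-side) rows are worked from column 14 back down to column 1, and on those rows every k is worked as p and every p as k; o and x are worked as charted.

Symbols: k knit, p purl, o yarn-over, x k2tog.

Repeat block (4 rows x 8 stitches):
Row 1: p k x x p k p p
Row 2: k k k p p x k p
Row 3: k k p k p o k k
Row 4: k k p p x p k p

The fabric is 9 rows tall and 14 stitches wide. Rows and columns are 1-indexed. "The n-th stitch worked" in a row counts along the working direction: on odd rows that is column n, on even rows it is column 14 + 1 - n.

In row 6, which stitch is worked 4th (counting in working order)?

Row 6: (6-1) mod 4 = 1, so use chart row 2. Even row -> WS.
Chart row 2 tiled across columns 1-14: k k k p p x k p k k k p p x
Wrong side: read the tiled row from column 14 down to 1 and exchange k with p (leave o, x).
Row 6 as worked: x k k p p p k p x k k p p p
The 4th stitch worked is p.

Stitch:
p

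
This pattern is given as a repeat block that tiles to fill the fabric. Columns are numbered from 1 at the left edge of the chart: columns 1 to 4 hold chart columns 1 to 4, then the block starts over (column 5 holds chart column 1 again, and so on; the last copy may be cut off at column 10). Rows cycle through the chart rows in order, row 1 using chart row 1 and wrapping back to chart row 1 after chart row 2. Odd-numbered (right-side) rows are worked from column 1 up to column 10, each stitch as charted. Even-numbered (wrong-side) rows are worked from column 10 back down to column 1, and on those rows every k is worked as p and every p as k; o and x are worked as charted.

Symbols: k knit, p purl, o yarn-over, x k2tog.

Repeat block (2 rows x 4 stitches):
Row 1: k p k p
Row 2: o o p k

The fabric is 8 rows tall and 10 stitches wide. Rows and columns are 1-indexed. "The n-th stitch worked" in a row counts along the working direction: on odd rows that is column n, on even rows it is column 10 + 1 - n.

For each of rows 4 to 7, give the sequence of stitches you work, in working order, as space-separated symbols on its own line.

Row 4: chart row 2, WS - tiled (columns 1-10): o o p k o o p k o o; work from column 10 back to 1 with k<->p swapped.
Row 5: chart row 1, RS - tile across columns 1-10 and work as-is.
Row 6: chart row 2, WS - tiled (columns 1-10): o o p k o o p k o o; work from column 10 back to 1 with k<->p swapped.
Row 7: chart row 1, RS - tile across columns 1-10 and work as-is.

== ROWS AS WORKED ==
o o p k o o p k o o
k p k p k p k p k p
o o p k o o p k o o
k p k p k p k p k p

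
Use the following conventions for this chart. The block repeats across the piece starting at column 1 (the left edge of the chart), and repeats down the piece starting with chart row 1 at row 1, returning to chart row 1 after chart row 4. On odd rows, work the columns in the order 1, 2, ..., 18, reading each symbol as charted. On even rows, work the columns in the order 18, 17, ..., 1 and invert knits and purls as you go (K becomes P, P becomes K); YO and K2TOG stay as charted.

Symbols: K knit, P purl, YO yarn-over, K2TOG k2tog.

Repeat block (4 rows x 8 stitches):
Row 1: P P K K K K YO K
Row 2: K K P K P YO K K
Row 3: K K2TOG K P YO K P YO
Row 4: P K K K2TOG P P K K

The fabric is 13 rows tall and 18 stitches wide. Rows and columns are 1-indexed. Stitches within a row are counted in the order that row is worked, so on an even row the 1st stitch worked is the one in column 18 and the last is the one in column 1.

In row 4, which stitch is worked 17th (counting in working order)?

Result:
P

Derivation:
Row 4: (4-1) mod 4 = 3, so use chart row 4. Even row -> WS.
Chart row 4 tiled across columns 1-18: P K K K2TOG P P K K P K K K2TOG P P K K P K
Wrong side: read the tiled row from column 18 down to 1 and exchange K with P (leave YO, K2TOG).
Row 4 as worked: P K P P K K K2TOG P P K P P K K K2TOG P P K
Stitch 17 in working order -> P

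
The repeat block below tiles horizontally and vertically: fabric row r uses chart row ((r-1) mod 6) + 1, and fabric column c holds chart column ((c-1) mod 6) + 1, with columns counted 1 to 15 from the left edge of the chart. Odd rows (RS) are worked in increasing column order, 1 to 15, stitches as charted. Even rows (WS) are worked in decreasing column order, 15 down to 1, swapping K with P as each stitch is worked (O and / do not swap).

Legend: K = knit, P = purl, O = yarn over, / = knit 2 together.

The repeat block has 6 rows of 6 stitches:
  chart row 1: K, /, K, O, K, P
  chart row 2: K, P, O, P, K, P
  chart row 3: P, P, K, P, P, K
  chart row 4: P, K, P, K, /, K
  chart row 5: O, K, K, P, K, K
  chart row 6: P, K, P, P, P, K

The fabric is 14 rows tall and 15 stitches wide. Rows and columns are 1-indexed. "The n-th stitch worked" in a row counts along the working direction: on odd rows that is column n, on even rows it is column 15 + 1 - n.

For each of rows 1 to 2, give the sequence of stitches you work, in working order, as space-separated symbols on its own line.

Row 1: chart row 1, RS - tile across columns 1-15 and work as-is.
Row 2: chart row 2, WS - tiled (columns 1-15): K P O P K P K P O P K P K P O; work from column 15 back to 1 with K<->P swapped.

== ROWS AS WORKED ==
K / K O K P K / K O K P K / K
O K P K P K O K P K P K O K P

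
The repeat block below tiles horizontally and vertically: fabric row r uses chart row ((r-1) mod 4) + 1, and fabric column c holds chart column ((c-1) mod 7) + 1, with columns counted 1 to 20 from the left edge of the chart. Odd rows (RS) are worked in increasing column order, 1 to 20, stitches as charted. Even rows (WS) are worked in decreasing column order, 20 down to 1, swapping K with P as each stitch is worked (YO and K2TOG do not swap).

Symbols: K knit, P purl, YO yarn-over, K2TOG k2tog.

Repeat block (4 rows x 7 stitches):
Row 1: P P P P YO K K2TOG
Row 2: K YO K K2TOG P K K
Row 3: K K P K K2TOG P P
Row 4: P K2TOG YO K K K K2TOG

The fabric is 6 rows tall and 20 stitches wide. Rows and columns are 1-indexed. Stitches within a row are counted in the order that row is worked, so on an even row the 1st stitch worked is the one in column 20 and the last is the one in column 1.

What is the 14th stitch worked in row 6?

== STITCH ==
P

Derivation:
For row 6: chart row = ((6-1) mod 4) + 1 = 2; this is a WS (even) row.
Chart row 2 tiled across columns 1-20: K YO K K2TOG P K K K YO K K2TOG P K K K YO K K2TOG P K
WS: work from column 20 back to column 1 (reverse the tiled row), swapping K<->P (YO and K2TOG unchanged).
Row 6 as worked: P K K2TOG P YO P P P K K2TOG P YO P P P K K2TOG P YO P
Counting 14 along the worked row gives P.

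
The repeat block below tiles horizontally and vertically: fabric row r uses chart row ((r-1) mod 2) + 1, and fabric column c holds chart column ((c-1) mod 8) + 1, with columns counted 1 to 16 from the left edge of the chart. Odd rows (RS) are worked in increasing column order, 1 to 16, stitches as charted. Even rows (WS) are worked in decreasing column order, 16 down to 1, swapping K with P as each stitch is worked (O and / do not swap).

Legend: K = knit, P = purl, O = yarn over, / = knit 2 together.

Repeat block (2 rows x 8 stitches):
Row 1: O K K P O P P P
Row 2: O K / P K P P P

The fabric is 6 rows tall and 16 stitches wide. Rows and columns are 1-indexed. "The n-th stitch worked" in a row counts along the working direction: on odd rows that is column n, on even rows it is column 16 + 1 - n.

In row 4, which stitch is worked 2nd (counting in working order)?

Row 4: (4-1) mod 2 = 1, so use chart row 2. Even row -> WS.
Chart row 2 tiled across columns 1-16: O K / P K P P P O K / P K P P P
WS row: flip the tiled sequence (start at column 16) and apply K<->P; O and / stay.
Row 4 as worked: K K K P K / P O K K K P K / P O
Counting 2 along the worked row gives K.

Result:
K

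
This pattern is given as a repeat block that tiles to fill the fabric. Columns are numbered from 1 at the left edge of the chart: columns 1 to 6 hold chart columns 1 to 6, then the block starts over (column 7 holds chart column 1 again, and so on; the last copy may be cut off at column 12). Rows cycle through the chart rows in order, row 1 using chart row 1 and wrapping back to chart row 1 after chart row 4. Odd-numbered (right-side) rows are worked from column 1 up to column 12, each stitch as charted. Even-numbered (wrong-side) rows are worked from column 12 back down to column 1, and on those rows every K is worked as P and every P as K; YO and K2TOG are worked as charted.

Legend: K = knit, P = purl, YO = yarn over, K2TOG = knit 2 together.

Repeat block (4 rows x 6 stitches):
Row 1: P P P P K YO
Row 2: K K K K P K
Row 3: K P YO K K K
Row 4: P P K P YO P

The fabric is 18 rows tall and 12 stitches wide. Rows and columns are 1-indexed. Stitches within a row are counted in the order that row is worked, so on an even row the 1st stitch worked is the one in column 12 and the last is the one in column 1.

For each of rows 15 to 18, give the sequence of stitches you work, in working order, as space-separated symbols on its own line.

Row 15: chart row 3, RS - tile across columns 1-12 and work as-is.
Row 16: chart row 4, WS - tiled (columns 1-12): P P K P YO P P P K P YO P; work from column 12 back to 1 with K<->P swapped.
Row 17: chart row 1, RS - tile across columns 1-12 and work as-is.
Row 18: chart row 2, WS - tiled (columns 1-12): K K K K P K K K K K P K; work from column 12 back to 1 with K<->P swapped.

Rows as worked:
K P YO K K K K P YO K K K
K YO K P K K K YO K P K K
P P P P K YO P P P P K YO
P K P P P P P K P P P P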